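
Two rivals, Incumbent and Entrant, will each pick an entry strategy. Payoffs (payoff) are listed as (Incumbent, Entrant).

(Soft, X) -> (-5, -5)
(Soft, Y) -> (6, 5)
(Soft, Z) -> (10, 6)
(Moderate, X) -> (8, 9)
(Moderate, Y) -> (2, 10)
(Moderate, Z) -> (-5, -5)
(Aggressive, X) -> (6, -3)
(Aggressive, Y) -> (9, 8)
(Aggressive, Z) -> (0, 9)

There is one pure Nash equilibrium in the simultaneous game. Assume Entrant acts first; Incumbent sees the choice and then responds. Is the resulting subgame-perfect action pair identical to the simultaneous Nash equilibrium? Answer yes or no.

Incumbent best-responds to each possible Entrant move:
- X → Incumbent plays Moderate (best of -5, 8, 6); Entrant gets 9.
- Y → Incumbent plays Aggressive (best of 6, 2, 9); Entrant gets 8.
- Z → Incumbent plays Soft (best of 10, -5, 0); Entrant gets 6.
Among 9, 8, 6, the best is 9 at X. Subgame-perfect outcome: (Moderate, X) with payoffs (8, 9).
Now find the simultaneous Nash equilibrium.
Incumbent's best replies: X→Moderate; Y→Aggressive; Z→Soft.
Entrant's best replies: Soft→Z; Moderate→Y; Aggressive→Z.
The unique mutual best reply is (Soft, Z), giving (10, 6).
Sequential outcome (Moderate, X) differs from the Nash profile (Soft, Z).

no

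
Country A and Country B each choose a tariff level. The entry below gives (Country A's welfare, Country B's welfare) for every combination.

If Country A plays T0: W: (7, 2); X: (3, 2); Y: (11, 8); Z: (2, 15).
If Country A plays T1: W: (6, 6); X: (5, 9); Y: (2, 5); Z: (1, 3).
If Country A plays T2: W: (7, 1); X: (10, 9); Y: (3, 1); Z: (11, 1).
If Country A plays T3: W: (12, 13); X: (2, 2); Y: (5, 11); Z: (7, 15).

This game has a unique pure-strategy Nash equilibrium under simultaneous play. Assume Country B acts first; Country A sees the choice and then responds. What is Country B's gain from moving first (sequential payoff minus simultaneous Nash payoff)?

Backward induction with Country B moving first.
- W: BR = T3, leader payoff 13.
- X: BR = T2, leader payoff 9.
- Y: BR = T0, leader payoff 8.
- Z: BR = T2, leader payoff 1.
Country B's induced payoffs are 13, 9, 8, 1, so Country B commits to W. Subgame-perfect outcome: (T3, W) with payoffs (12, 13).
For the simultaneous game, intersect best replies.
Country A's best replies: W→T3; X→T2; Y→T0; Z→T2.
Country B's best replies: T0→Z; T1→X; T2→X; T3→Z.
Only (T2, X) has each player best-responding; Nash payoffs (10, 9).
Country B's commitment gain: 13 − 9 = 4.

4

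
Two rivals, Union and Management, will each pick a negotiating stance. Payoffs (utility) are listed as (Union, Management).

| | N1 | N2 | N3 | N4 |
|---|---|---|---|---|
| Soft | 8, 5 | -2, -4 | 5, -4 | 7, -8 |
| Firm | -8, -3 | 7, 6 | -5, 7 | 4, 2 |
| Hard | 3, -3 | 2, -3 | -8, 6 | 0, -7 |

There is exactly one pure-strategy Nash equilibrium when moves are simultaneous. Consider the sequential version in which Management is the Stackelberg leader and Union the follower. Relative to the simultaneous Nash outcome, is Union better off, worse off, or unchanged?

Solve by backward induction (Management leads).
- N1: BR = Soft, leader payoff 5.
- N2: BR = Firm, leader payoff 6.
- N3: BR = Soft, leader payoff -4.
- N4: BR = Soft, leader payoff -8.
Management's induced payoffs are 5, 6, -4, -8, so Management commits to N2. Subgame-perfect outcome: (Firm, N2) with payoffs (7, 6).
For the simultaneous game, intersect best replies.
Union's best replies: N1→Soft; N2→Firm; N3→Soft; N4→Soft.
Management's best replies: Soft→N1; Firm→N3; Hard→N3.
The unique mutual best reply is (Soft, N1), giving (8, 5).
Union earns 7 sequentially versus 8 at the Nash outcome: worse off.

worse off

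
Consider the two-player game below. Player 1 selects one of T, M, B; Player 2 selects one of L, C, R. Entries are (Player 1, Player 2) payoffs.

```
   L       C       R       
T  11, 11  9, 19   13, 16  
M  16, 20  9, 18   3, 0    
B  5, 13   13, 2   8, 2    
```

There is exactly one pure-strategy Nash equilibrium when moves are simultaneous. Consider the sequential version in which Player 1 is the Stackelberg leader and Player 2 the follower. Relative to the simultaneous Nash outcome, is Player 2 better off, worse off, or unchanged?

unchanged

Player 2 best-responds to each possible Player 1 move:
- T: Player 2 compares 11, 19, 16 and picks C; Player 1 would get 9.
- M: Player 2 compares 20, 18, 0 and picks L; Player 1 would get 16.
- B: Player 2 compares 13, 2, 2 and picks L; Player 1 would get 5.
Maximizing over 9, 16, 5, Player 1 chooses M. Subgame-perfect outcome: (M, L) with payoffs (16, 20).
For the simultaneous game, intersect best replies.
Player 1's best replies: L→M; C→B; R→T.
Player 2's best replies: T→C; M→L; B→L.
Only (M, L) has each player best-responding; Nash payoffs (16, 20).
Player 2 earns 20 sequentially versus 20 at the Nash outcome: unchanged.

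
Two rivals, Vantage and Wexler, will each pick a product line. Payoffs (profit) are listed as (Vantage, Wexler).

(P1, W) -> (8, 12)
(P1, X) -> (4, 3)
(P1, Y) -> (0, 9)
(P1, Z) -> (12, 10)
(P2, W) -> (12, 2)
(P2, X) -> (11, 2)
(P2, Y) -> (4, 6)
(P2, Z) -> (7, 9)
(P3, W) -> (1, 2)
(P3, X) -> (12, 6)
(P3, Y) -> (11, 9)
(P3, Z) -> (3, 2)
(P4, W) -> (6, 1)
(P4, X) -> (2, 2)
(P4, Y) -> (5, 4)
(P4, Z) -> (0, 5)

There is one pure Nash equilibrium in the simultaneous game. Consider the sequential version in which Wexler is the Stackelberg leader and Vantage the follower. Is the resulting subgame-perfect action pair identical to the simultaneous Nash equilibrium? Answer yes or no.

Backward induction with Wexler moving first.
- W → Vantage plays P2 (best of 8, 12, 1, 6); Wexler gets 2.
- X → Vantage plays P3 (best of 4, 11, 12, 2); Wexler gets 6.
- Y → Vantage plays P3 (best of 0, 4, 11, 5); Wexler gets 9.
- Z → Vantage plays P1 (best of 12, 7, 3, 0); Wexler gets 10.
Wexler's induced payoffs are 2, 6, 9, 10, so Wexler commits to Z. Subgame-perfect outcome: (P1, Z) with payoffs (12, 10).
Now find the simultaneous Nash equilibrium.
Vantage's best replies: W→P2; X→P3; Y→P3; Z→P1.
Wexler's best replies: P1→W; P2→Z; P3→Y; P4→Z.
Only (P3, Y) has each player best-responding; Nash payoffs (11, 9).
Sequential outcome (P1, Z) differs from the Nash profile (P3, Y).

no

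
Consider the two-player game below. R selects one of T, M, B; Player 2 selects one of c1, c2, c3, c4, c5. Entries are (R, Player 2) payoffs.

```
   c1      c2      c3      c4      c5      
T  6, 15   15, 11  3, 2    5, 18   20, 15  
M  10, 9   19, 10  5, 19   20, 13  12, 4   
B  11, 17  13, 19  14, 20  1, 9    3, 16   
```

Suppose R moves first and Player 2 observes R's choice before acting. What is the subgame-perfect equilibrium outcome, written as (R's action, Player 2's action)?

(B, c3)

Solve by backward induction (R leads).
- T: Player 2 compares 15, 11, 2, 18, 15 and picks c4; R would get 5.
- M: Player 2 compares 9, 10, 19, 13, 4 and picks c3; R would get 5.
- B: Player 2 compares 17, 19, 20, 9, 16 and picks c3; R would get 14.
R's induced payoffs are 5, 5, 14, so R commits to B. Subgame-perfect outcome: (B, c3) with payoffs (14, 20).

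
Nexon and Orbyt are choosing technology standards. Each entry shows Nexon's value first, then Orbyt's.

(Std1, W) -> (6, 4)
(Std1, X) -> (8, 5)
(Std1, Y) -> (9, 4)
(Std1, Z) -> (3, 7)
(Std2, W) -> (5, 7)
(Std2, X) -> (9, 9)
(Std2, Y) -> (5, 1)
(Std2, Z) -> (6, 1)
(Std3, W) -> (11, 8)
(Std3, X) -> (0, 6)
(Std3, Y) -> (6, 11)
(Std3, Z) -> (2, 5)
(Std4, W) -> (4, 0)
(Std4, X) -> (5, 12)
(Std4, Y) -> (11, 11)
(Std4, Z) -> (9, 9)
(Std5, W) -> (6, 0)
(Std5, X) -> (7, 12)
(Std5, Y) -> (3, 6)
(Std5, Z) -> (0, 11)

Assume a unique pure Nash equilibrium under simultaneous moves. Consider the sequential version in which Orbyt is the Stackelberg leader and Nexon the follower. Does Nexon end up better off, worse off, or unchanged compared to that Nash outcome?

better off

Backward induction with Orbyt moving first.
- W: Nexon compares 6, 5, 11, 4, 6 and picks Std3; Orbyt would get 8.
- X: Nexon compares 8, 9, 0, 5, 7 and picks Std2; Orbyt would get 9.
- Y: Nexon compares 9, 5, 6, 11, 3 and picks Std4; Orbyt would get 11.
- Z: Nexon compares 3, 6, 2, 9, 0 and picks Std4; Orbyt would get 9.
Among 8, 9, 11, 9, the best is 11 at Y. Subgame-perfect outcome: (Std4, Y) with payoffs (11, 11).
Under simultaneous play:
Nexon's best replies: W→Std3; X→Std2; Y→Std4; Z→Std4.
Orbyt's best replies: Std1→Z; Std2→X; Std3→Y; Std4→X; Std5→X.
Only (Std2, X) has each player best-responding; Nash payoffs (9, 9).
Nexon earns 11 sequentially versus 9 at the Nash outcome: better off.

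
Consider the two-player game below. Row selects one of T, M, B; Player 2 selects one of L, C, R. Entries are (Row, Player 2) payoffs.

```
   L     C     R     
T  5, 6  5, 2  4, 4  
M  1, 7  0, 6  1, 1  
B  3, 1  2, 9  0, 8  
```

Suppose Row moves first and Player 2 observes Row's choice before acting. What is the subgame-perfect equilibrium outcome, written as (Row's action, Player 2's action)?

Backward induction with Row moving first.
- T: Player 2 compares 6, 2, 4 and picks L; Row would get 5.
- M: Player 2 compares 7, 6, 1 and picks L; Row would get 1.
- B: Player 2 compares 1, 9, 8 and picks C; Row would get 2.
Maximizing over 5, 1, 2, Row chooses T. Subgame-perfect outcome: (T, L) with payoffs (5, 6).

(T, L)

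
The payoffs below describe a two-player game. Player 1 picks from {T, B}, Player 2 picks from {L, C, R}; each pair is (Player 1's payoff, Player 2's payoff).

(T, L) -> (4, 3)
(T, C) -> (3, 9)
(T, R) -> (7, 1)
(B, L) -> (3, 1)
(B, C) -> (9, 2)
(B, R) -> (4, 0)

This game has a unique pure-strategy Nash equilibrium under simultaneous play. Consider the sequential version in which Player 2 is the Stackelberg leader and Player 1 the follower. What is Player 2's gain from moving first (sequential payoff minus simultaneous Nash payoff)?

1

Backward induction with Player 2 moving first.
- L: BR = T, leader payoff 3.
- C: BR = B, leader payoff 2.
- R: BR = T, leader payoff 1.
Player 2's induced payoffs are 3, 2, 1, so Player 2 commits to L. Subgame-perfect outcome: (T, L) with payoffs (4, 3).
Under simultaneous play:
Player 1's best replies: L→T; C→B; R→T.
Player 2's best replies: T→C; B→C.
The unique mutual best reply is (B, C), giving (9, 2).
Player 2's commitment gain: 3 − 2 = 1.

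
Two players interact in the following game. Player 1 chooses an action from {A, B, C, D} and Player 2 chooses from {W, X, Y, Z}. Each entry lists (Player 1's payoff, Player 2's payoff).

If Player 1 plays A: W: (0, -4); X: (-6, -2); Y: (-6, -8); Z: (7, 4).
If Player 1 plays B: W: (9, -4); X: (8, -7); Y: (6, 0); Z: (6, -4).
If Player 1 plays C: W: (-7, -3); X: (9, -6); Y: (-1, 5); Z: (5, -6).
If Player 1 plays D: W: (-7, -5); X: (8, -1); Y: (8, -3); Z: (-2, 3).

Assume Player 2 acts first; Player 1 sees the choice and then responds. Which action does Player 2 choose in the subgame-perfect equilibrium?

Solve by backward induction (Player 2 leads).
- W: Player 1 compares 0, 9, -7, -7 and picks B; Player 2 would get -4.
- X: Player 1 compares -6, 8, 9, 8 and picks C; Player 2 would get -6.
- Y: Player 1 compares -6, 6, -1, 8 and picks D; Player 2 would get -3.
- Z: Player 1 compares 7, 6, 5, -2 and picks A; Player 2 would get 4.
Player 2's induced payoffs are -4, -6, -3, 4, so Player 2 commits to Z. Subgame-perfect outcome: (A, Z) with payoffs (7, 4).

Z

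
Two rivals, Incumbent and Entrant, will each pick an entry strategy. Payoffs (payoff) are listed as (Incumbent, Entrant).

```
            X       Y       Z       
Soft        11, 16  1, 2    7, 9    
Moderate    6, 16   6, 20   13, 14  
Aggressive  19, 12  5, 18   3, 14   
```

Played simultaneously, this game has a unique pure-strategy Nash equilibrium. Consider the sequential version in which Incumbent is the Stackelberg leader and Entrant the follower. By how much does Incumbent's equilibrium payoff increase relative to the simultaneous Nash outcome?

5

Work backward from Entrant's decision.
- Soft: BR = X, leader payoff 11.
- Moderate: BR = Y, leader payoff 6.
- Aggressive: BR = Y, leader payoff 5.
Among 11, 6, 5, the best is 11 at Soft. Subgame-perfect outcome: (Soft, X) with payoffs (11, 16).
Now find the simultaneous Nash equilibrium.
Incumbent's best replies: X→Aggressive; Y→Moderate; Z→Moderate.
Entrant's best replies: Soft→X; Moderate→Y; Aggressive→Y.
The unique mutual best reply is (Moderate, Y), giving (6, 20).
Incumbent's commitment gain: 11 − 6 = 5.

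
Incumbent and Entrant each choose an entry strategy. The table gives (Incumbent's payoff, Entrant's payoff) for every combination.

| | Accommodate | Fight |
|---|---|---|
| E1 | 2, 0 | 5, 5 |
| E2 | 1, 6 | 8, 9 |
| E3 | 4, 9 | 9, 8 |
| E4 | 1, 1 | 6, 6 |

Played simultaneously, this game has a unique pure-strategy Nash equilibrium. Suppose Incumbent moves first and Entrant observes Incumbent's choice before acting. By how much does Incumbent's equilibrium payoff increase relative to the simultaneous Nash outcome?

Work backward from Entrant's decision.
- E1 → Entrant plays Fight (best of 0, 5); Incumbent gets 5.
- E2 → Entrant plays Fight (best of 6, 9); Incumbent gets 8.
- E3 → Entrant plays Accommodate (best of 9, 8); Incumbent gets 4.
- E4 → Entrant plays Fight (best of 1, 6); Incumbent gets 6.
Among 5, 8, 4, 6, the best is 8 at E2. Subgame-perfect outcome: (E2, Fight) with payoffs (8, 9).
For the simultaneous game, intersect best replies.
Incumbent's best replies: Accommodate→E3; Fight→E3.
Entrant's best replies: E1→Fight; E2→Fight; E3→Accommodate; E4→Fight.
The unique mutual best reply is (E3, Accommodate), giving (4, 9).
Incumbent's commitment gain: 8 − 4 = 4.

4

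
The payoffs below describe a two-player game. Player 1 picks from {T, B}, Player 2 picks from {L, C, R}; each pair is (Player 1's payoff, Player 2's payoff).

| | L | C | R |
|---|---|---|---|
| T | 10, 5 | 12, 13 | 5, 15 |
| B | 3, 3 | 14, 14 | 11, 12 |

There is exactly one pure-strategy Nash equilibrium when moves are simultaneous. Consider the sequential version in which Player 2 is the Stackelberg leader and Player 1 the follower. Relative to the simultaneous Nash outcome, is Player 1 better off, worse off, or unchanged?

Solve by backward induction (Player 2 leads).
- L → Player 1 plays T (best of 10, 3); Player 2 gets 5.
- C → Player 1 plays B (best of 12, 14); Player 2 gets 14.
- R → Player 1 plays B (best of 5, 11); Player 2 gets 12.
Maximizing over 5, 14, 12, Player 2 chooses C. Subgame-perfect outcome: (B, C) with payoffs (14, 14).
Now find the simultaneous Nash equilibrium.
Player 1's best replies: L→T; C→B; R→B.
Player 2's best replies: T→R; B→C.
Only (B, C) has each player best-responding; Nash payoffs (14, 14).
Player 1 earns 14 sequentially versus 14 at the Nash outcome: unchanged.

unchanged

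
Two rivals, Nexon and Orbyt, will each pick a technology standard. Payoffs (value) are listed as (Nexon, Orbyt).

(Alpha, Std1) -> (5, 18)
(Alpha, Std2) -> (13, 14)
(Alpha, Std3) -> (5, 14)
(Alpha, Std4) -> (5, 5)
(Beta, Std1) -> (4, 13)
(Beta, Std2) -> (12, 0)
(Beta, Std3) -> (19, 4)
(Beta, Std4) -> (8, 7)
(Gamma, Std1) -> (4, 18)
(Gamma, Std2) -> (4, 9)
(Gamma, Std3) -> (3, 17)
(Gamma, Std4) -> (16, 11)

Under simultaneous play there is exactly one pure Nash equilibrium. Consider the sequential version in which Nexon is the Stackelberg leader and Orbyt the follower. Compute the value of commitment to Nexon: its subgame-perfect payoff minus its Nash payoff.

0

Backward induction with Nexon moving first.
- Alpha → Orbyt plays Std1 (best of 18, 14, 14, 5); Nexon gets 5.
- Beta → Orbyt plays Std1 (best of 13, 0, 4, 7); Nexon gets 4.
- Gamma → Orbyt plays Std1 (best of 18, 9, 17, 11); Nexon gets 4.
Among 5, 4, 4, the best is 5 at Alpha. Subgame-perfect outcome: (Alpha, Std1) with payoffs (5, 18).
Now find the simultaneous Nash equilibrium.
Nexon's best replies: Std1→Alpha; Std2→Alpha; Std3→Beta; Std4→Gamma.
Orbyt's best replies: Alpha→Std1; Beta→Std1; Gamma→Std1.
Only (Alpha, Std1) has each player best-responding; Nash payoffs (5, 18).
Nexon's commitment gain: 5 − 5 = 0.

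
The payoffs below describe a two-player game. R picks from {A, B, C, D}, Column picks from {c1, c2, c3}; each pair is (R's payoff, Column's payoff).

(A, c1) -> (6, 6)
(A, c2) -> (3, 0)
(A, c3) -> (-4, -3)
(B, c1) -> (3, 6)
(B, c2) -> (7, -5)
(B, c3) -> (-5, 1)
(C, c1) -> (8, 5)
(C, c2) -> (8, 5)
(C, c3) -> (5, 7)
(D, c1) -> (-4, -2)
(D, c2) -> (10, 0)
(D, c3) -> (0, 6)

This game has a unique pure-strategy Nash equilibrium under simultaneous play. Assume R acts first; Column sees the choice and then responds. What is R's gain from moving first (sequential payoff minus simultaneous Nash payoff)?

Column best-responds to each possible R move:
- A → Column plays c1 (best of 6, 0, -3); R gets 6.
- B → Column plays c1 (best of 6, -5, 1); R gets 3.
- C → Column plays c3 (best of 5, 5, 7); R gets 5.
- D → Column plays c3 (best of -2, 0, 6); R gets 0.
Among 6, 3, 5, 0, the best is 6 at A. Subgame-perfect outcome: (A, c1) with payoffs (6, 6).
Under simultaneous play:
R's best replies: c1→C; c2→D; c3→C.
Column's best replies: A→c1; B→c1; C→c3; D→c3.
Only (C, c3) has each player best-responding; Nash payoffs (5, 7).
R's commitment gain: 6 − 5 = 1.

1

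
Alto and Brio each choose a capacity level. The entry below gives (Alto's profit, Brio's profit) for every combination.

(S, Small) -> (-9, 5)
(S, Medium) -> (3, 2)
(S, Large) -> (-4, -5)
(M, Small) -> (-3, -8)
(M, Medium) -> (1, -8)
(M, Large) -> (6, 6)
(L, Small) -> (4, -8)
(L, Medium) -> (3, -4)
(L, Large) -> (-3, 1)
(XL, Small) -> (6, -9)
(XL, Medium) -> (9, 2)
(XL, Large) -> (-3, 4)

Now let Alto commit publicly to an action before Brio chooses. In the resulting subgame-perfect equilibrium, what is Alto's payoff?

6

Solve by backward induction (Alto leads).
- S: Brio compares 5, 2, -5 and picks Small; Alto would get -9.
- M: Brio compares -8, -8, 6 and picks Large; Alto would get 6.
- L: Brio compares -8, -4, 1 and picks Large; Alto would get -3.
- XL: Brio compares -9, 2, 4 and picks Large; Alto would get -3.
Alto's induced payoffs are -9, 6, -3, -3, so Alto commits to M. Subgame-perfect outcome: (M, Large) with payoffs (6, 6).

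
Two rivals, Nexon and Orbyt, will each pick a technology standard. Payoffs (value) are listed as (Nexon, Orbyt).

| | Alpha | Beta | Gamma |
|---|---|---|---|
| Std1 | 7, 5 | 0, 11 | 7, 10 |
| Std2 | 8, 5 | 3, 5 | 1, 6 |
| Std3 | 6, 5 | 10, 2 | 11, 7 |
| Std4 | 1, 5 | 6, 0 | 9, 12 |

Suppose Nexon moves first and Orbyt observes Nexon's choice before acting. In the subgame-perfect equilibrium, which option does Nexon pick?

Std3

Backward induction with Nexon moving first.
- Std1: BR = Beta, leader payoff 0.
- Std2: BR = Gamma, leader payoff 1.
- Std3: BR = Gamma, leader payoff 11.
- Std4: BR = Gamma, leader payoff 9.
Among 0, 1, 11, 9, the best is 11 at Std3. Subgame-perfect outcome: (Std3, Gamma) with payoffs (11, 7).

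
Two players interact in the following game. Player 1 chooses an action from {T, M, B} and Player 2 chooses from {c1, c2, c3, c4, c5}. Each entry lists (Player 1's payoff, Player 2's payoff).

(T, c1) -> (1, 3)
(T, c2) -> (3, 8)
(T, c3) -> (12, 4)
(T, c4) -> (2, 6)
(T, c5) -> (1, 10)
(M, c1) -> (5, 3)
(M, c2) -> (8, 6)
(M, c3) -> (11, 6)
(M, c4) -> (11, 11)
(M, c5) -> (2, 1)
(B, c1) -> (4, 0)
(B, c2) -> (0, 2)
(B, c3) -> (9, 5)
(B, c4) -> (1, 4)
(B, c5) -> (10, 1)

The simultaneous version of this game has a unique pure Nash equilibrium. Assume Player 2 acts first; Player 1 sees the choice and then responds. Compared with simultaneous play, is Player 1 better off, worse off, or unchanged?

unchanged

Backward induction with Player 2 moving first.
- c1 → Player 1 plays M (best of 1, 5, 4); Player 2 gets 3.
- c2 → Player 1 plays M (best of 3, 8, 0); Player 2 gets 6.
- c3 → Player 1 plays T (best of 12, 11, 9); Player 2 gets 4.
- c4 → Player 1 plays M (best of 2, 11, 1); Player 2 gets 11.
- c5 → Player 1 plays B (best of 1, 2, 10); Player 2 gets 1.
Maximizing over 3, 6, 4, 11, 1, Player 2 chooses c4. Subgame-perfect outcome: (M, c4) with payoffs (11, 11).
For the simultaneous game, intersect best replies.
Player 1's best replies: c1→M; c2→M; c3→T; c4→M; c5→B.
Player 2's best replies: T→c5; M→c4; B→c3.
The unique mutual best reply is (M, c4), giving (11, 11).
Player 1 earns 11 sequentially versus 11 at the Nash outcome: unchanged.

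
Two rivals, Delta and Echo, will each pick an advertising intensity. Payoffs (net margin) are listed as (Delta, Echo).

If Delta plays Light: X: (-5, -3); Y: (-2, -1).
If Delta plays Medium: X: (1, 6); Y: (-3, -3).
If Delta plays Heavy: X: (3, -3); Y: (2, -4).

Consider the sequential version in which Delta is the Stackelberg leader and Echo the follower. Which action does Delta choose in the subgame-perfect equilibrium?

Heavy

Echo best-responds to each possible Delta move:
- Light: Echo compares -3, -1 and picks Y; Delta would get -2.
- Medium: Echo compares 6, -3 and picks X; Delta would get 1.
- Heavy: Echo compares -3, -4 and picks X; Delta would get 3.
Maximizing over -2, 1, 3, Delta chooses Heavy. Subgame-perfect outcome: (Heavy, X) with payoffs (3, -3).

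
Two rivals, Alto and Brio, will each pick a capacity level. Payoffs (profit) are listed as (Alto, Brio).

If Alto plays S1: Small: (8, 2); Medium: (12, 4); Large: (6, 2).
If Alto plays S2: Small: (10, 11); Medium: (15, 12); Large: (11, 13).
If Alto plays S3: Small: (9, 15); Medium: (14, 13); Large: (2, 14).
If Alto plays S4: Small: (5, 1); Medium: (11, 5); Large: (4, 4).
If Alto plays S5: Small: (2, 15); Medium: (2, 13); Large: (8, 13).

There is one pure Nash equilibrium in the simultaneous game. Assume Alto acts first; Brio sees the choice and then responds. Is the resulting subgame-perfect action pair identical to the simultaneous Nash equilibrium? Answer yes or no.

Solve by backward induction (Alto leads).
- S1 → Brio plays Medium (best of 2, 4, 2); Alto gets 12.
- S2 → Brio plays Large (best of 11, 12, 13); Alto gets 11.
- S3 → Brio plays Small (best of 15, 13, 14); Alto gets 9.
- S4 → Brio plays Medium (best of 1, 5, 4); Alto gets 11.
- S5 → Brio plays Small (best of 15, 13, 13); Alto gets 2.
Alto's induced payoffs are 12, 11, 9, 11, 2, so Alto commits to S1. Subgame-perfect outcome: (S1, Medium) with payoffs (12, 4).
Under simultaneous play:
Alto's best replies: Small→S2; Medium→S2; Large→S2.
Brio's best replies: S1→Medium; S2→Large; S3→Small; S4→Medium; S5→Small.
The unique mutual best reply is (S2, Large), giving (11, 13).
Sequential outcome (S1, Medium) differs from the Nash profile (S2, Large).

no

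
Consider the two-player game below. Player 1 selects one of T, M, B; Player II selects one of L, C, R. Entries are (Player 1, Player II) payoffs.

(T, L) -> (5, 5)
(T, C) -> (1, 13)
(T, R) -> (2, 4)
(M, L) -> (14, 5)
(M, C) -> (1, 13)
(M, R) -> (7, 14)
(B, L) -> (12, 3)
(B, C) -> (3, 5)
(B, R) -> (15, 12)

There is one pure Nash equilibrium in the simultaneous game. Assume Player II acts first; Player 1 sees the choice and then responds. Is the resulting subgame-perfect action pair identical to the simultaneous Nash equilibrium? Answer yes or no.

Backward induction with Player II moving first.
- L: BR = M, leader payoff 5.
- C: BR = B, leader payoff 5.
- R: BR = B, leader payoff 12.
Maximizing over 5, 5, 12, Player II chooses R. Subgame-perfect outcome: (B, R) with payoffs (15, 12).
Now find the simultaneous Nash equilibrium.
Player 1's best replies: L→M; C→B; R→B.
Player II's best replies: T→C; M→R; B→R.
Only (B, R) has each player best-responding; Nash payoffs (15, 12).
Sequential outcome (B, R) coincides with the Nash profile (B, R).

yes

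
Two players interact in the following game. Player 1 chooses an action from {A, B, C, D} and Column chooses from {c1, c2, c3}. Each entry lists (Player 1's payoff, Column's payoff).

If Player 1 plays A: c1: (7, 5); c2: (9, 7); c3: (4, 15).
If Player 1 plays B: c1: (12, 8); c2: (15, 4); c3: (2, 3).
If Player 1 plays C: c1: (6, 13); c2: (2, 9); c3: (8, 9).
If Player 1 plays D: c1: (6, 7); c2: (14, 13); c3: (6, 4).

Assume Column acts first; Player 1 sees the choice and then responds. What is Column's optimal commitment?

c3

Player 1 best-responds to each possible Column move:
- c1 → Player 1 plays B (best of 7, 12, 6, 6); Column gets 8.
- c2 → Player 1 plays B (best of 9, 15, 2, 14); Column gets 4.
- c3 → Player 1 plays C (best of 4, 2, 8, 6); Column gets 9.
Column's induced payoffs are 8, 4, 9, so Column commits to c3. Subgame-perfect outcome: (C, c3) with payoffs (8, 9).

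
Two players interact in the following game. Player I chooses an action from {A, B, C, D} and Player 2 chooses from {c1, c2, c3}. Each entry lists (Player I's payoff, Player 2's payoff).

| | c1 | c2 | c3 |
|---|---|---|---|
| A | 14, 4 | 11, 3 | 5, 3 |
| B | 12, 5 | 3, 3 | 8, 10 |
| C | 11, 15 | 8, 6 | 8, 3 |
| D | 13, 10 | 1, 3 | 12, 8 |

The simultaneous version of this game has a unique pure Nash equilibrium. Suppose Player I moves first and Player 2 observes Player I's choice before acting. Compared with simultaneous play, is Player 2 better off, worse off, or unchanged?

Backward induction with Player I moving first.
- A: Player 2 compares 4, 3, 3 and picks c1; Player I would get 14.
- B: Player 2 compares 5, 3, 10 and picks c3; Player I would get 8.
- C: Player 2 compares 15, 6, 3 and picks c1; Player I would get 11.
- D: Player 2 compares 10, 3, 8 and picks c1; Player I would get 13.
Player I's induced payoffs are 14, 8, 11, 13, so Player I commits to A. Subgame-perfect outcome: (A, c1) with payoffs (14, 4).
For the simultaneous game, intersect best replies.
Player I's best replies: c1→A; c2→A; c3→D.
Player 2's best replies: A→c1; B→c3; C→c1; D→c1.
Only (A, c1) has each player best-responding; Nash payoffs (14, 4).
Player 2 earns 4 sequentially versus 4 at the Nash outcome: unchanged.

unchanged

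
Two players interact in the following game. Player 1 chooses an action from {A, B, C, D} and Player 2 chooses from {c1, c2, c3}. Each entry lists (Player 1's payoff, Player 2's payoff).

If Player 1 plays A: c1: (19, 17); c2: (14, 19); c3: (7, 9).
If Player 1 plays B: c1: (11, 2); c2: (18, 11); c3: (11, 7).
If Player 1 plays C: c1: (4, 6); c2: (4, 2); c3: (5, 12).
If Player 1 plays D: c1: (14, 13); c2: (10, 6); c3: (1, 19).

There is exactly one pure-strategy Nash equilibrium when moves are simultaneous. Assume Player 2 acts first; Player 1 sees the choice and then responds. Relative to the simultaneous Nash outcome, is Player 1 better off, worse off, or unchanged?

better off

Backward induction with Player 2 moving first.
- c1: BR = A, leader payoff 17.
- c2: BR = B, leader payoff 11.
- c3: BR = B, leader payoff 7.
Player 2's induced payoffs are 17, 11, 7, so Player 2 commits to c1. Subgame-perfect outcome: (A, c1) with payoffs (19, 17).
Now find the simultaneous Nash equilibrium.
Player 1's best replies: c1→A; c2→B; c3→B.
Player 2's best replies: A→c2; B→c2; C→c3; D→c3.
The unique mutual best reply is (B, c2), giving (18, 11).
Player 1 earns 19 sequentially versus 18 at the Nash outcome: better off.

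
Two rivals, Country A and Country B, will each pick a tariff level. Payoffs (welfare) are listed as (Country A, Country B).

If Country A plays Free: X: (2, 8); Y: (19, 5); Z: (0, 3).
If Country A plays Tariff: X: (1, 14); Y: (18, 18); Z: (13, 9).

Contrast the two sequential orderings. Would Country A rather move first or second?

first

If Country A leads: Country B's best replies are Free→X, Tariff→Y; Country A's induced payoffs 2, 18; outcome (Tariff, Y), payoffs (18, 18).
If Country B leads: Country A's best replies are X→Free, Y→Free, Z→Tariff; Country B's induced payoffs 8, 5, 9; outcome (Tariff, Z), payoffs (13, 9).
Country A gets 18 moving first and 13 moving second, so Country A prefers to move first.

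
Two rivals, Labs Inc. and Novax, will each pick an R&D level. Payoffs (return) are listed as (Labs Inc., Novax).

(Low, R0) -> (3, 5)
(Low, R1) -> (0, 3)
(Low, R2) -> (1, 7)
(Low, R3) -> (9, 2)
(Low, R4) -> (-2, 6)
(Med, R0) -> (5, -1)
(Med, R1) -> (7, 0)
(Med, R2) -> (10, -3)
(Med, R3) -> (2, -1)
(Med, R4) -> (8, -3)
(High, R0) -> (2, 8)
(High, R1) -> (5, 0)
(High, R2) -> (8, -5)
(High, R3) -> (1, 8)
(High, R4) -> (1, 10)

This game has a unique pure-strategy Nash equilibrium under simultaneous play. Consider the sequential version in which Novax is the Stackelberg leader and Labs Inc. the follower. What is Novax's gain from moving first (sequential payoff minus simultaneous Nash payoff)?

Work backward from Labs Inc.'s decision.
- R0: Labs Inc. compares 3, 5, 2 and picks Med; Novax would get -1.
- R1: Labs Inc. compares 0, 7, 5 and picks Med; Novax would get 0.
- R2: Labs Inc. compares 1, 10, 8 and picks Med; Novax would get -3.
- R3: Labs Inc. compares 9, 2, 1 and picks Low; Novax would get 2.
- R4: Labs Inc. compares -2, 8, 1 and picks Med; Novax would get -3.
Novax's induced payoffs are -1, 0, -3, 2, -3, so Novax commits to R3. Subgame-perfect outcome: (Low, R3) with payoffs (9, 2).
Under simultaneous play:
Labs Inc.'s best replies: R0→Med; R1→Med; R2→Med; R3→Low; R4→Med.
Novax's best replies: Low→R2; Med→R1; High→R4.
Only (Med, R1) has each player best-responding; Nash payoffs (7, 0).
Novax's commitment gain: 2 − 0 = 2.

2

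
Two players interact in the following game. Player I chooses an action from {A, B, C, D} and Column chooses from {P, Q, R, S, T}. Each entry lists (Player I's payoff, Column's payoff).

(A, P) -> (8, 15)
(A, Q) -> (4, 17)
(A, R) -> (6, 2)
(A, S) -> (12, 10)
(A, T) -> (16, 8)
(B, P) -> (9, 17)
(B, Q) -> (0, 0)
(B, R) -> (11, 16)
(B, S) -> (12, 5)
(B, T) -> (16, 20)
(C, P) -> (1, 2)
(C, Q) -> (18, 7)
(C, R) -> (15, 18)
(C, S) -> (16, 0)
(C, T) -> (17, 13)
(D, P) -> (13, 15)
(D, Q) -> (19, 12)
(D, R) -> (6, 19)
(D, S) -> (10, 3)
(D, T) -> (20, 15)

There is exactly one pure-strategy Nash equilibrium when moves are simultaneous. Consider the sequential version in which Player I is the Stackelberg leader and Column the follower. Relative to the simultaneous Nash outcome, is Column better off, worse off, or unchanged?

Work backward from Column's decision.
- A → Column plays Q (best of 15, 17, 2, 10, 8); Player I gets 4.
- B → Column plays T (best of 17, 0, 16, 5, 20); Player I gets 16.
- C → Column plays R (best of 2, 7, 18, 0, 13); Player I gets 15.
- D → Column plays R (best of 15, 12, 19, 3, 15); Player I gets 6.
Maximizing over 4, 16, 15, 6, Player I chooses B. Subgame-perfect outcome: (B, T) with payoffs (16, 20).
For the simultaneous game, intersect best replies.
Player I's best replies: P→D; Q→D; R→C; S→C; T→D.
Column's best replies: A→Q; B→T; C→R; D→R.
Only (C, R) has each player best-responding; Nash payoffs (15, 18).
Column earns 20 sequentially versus 18 at the Nash outcome: better off.

better off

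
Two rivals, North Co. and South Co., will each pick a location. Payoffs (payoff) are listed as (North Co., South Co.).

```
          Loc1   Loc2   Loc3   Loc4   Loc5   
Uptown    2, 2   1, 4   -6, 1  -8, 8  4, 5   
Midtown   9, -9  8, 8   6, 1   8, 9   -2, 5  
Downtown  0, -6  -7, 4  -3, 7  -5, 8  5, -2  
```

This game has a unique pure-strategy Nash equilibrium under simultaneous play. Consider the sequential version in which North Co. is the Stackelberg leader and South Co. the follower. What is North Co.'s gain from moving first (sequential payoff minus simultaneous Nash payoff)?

South Co. best-responds to each possible North Co. move:
- Uptown: South Co. compares 2, 4, 1, 8, 5 and picks Loc4; North Co. would get -8.
- Midtown: South Co. compares -9, 8, 1, 9, 5 and picks Loc4; North Co. would get 8.
- Downtown: South Co. compares -6, 4, 7, 8, -2 and picks Loc4; North Co. would get -5.
Maximizing over -8, 8, -5, North Co. chooses Midtown. Subgame-perfect outcome: (Midtown, Loc4) with payoffs (8, 9).
Now find the simultaneous Nash equilibrium.
North Co.'s best replies: Loc1→Midtown; Loc2→Midtown; Loc3→Midtown; Loc4→Midtown; Loc5→Downtown.
South Co.'s best replies: Uptown→Loc4; Midtown→Loc4; Downtown→Loc4.
Only (Midtown, Loc4) has each player best-responding; Nash payoffs (8, 9).
North Co.'s commitment gain: 8 − 8 = 0.

0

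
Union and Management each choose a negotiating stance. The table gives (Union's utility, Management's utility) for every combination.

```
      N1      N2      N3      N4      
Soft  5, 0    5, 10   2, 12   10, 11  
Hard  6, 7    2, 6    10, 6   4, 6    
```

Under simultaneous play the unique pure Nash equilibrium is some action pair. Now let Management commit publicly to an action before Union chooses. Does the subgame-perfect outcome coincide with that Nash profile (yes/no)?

Solve by backward induction (Management leads).
- N1: Union compares 5, 6 and picks Hard; Management would get 7.
- N2: Union compares 5, 2 and picks Soft; Management would get 10.
- N3: Union compares 2, 10 and picks Hard; Management would get 6.
- N4: Union compares 10, 4 and picks Soft; Management would get 11.
Among 7, 10, 6, 11, the best is 11 at N4. Subgame-perfect outcome: (Soft, N4) with payoffs (10, 11).
Now find the simultaneous Nash equilibrium.
Union's best replies: N1→Hard; N2→Soft; N3→Hard; N4→Soft.
Management's best replies: Soft→N3; Hard→N1.
The unique mutual best reply is (Hard, N1), giving (6, 7).
Sequential outcome (Soft, N4) differs from the Nash profile (Hard, N1).

no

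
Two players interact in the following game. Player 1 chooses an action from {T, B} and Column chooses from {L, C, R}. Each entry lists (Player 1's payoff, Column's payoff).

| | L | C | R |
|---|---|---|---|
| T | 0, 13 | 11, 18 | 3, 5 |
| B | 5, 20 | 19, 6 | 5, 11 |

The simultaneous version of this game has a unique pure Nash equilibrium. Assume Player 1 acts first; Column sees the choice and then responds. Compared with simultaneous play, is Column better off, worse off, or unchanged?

worse off

Column best-responds to each possible Player 1 move:
- T: BR = C, leader payoff 11.
- B: BR = L, leader payoff 5.
Maximizing over 11, 5, Player 1 chooses T. Subgame-perfect outcome: (T, C) with payoffs (11, 18).
Now find the simultaneous Nash equilibrium.
Player 1's best replies: L→B; C→B; R→B.
Column's best replies: T→C; B→L.
Only (B, L) has each player best-responding; Nash payoffs (5, 20).
Column earns 18 sequentially versus 20 at the Nash outcome: worse off.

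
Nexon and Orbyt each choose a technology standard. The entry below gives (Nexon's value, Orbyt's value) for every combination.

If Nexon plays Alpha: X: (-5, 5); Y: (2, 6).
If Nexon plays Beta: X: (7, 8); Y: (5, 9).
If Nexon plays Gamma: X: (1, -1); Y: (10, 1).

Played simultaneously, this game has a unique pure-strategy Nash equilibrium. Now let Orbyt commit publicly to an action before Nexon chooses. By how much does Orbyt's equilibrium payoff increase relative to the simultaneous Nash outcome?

Backward induction with Orbyt moving first.
- X: Nexon compares -5, 7, 1 and picks Beta; Orbyt would get 8.
- Y: Nexon compares 2, 5, 10 and picks Gamma; Orbyt would get 1.
Maximizing over 8, 1, Orbyt chooses X. Subgame-perfect outcome: (Beta, X) with payoffs (7, 8).
Under simultaneous play:
Nexon's best replies: X→Beta; Y→Gamma.
Orbyt's best replies: Alpha→Y; Beta→Y; Gamma→Y.
Only (Gamma, Y) has each player best-responding; Nash payoffs (10, 1).
Orbyt's commitment gain: 8 − 1 = 7.

7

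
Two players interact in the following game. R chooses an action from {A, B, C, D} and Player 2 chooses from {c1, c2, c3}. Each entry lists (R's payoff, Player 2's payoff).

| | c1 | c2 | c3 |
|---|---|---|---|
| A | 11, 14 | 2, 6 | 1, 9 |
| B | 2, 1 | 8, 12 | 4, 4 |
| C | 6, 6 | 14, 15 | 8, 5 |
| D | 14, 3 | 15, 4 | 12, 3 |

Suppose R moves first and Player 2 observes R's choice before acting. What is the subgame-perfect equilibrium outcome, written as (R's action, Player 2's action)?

Backward induction with R moving first.
- A: Player 2 compares 14, 6, 9 and picks c1; R would get 11.
- B: Player 2 compares 1, 12, 4 and picks c2; R would get 8.
- C: Player 2 compares 6, 15, 5 and picks c2; R would get 14.
- D: Player 2 compares 3, 4, 3 and picks c2; R would get 15.
Maximizing over 11, 8, 14, 15, R chooses D. Subgame-perfect outcome: (D, c2) with payoffs (15, 4).

(D, c2)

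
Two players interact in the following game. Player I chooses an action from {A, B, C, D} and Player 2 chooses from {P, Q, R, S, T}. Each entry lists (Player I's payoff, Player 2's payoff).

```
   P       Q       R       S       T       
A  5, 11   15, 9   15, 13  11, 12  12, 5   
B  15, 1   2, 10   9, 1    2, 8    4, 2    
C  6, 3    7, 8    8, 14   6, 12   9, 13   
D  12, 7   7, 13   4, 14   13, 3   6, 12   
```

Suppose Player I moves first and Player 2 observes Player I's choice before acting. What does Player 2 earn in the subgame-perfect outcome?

Solve by backward induction (Player I leads).
- A: Player 2 compares 11, 9, 13, 12, 5 and picks R; Player I would get 15.
- B: Player 2 compares 1, 10, 1, 8, 2 and picks Q; Player I would get 2.
- C: Player 2 compares 3, 8, 14, 12, 13 and picks R; Player I would get 8.
- D: Player 2 compares 7, 13, 14, 3, 12 and picks R; Player I would get 4.
Player I's induced payoffs are 15, 2, 8, 4, so Player I commits to A. Subgame-perfect outcome: (A, R) with payoffs (15, 13).

13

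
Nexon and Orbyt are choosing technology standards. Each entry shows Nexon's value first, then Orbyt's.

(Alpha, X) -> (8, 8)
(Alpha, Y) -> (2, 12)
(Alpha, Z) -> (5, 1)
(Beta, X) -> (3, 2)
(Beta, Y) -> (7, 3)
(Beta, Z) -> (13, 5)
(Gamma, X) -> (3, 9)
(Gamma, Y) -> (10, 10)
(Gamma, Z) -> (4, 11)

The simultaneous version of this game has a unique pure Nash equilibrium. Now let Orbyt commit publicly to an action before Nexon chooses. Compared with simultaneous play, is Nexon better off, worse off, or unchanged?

Backward induction with Orbyt moving first.
- X: BR = Alpha, leader payoff 8.
- Y: BR = Gamma, leader payoff 10.
- Z: BR = Beta, leader payoff 5.
Among 8, 10, 5, the best is 10 at Y. Subgame-perfect outcome: (Gamma, Y) with payoffs (10, 10).
Now find the simultaneous Nash equilibrium.
Nexon's best replies: X→Alpha; Y→Gamma; Z→Beta.
Orbyt's best replies: Alpha→Y; Beta→Z; Gamma→Z.
The unique mutual best reply is (Beta, Z), giving (13, 5).
Nexon earns 10 sequentially versus 13 at the Nash outcome: worse off.

worse off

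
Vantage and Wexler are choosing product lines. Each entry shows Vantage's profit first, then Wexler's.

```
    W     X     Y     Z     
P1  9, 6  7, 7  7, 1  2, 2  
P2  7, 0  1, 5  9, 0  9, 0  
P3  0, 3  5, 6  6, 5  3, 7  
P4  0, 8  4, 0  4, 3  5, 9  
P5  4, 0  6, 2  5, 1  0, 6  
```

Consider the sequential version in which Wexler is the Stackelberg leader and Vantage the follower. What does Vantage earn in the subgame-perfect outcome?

Solve by backward induction (Wexler leads).
- W: Vantage compares 9, 7, 0, 0, 4 and picks P1; Wexler would get 6.
- X: Vantage compares 7, 1, 5, 4, 6 and picks P1; Wexler would get 7.
- Y: Vantage compares 7, 9, 6, 4, 5 and picks P2; Wexler would get 0.
- Z: Vantage compares 2, 9, 3, 5, 0 and picks P2; Wexler would get 0.
Wexler's induced payoffs are 6, 7, 0, 0, so Wexler commits to X. Subgame-perfect outcome: (P1, X) with payoffs (7, 7).

7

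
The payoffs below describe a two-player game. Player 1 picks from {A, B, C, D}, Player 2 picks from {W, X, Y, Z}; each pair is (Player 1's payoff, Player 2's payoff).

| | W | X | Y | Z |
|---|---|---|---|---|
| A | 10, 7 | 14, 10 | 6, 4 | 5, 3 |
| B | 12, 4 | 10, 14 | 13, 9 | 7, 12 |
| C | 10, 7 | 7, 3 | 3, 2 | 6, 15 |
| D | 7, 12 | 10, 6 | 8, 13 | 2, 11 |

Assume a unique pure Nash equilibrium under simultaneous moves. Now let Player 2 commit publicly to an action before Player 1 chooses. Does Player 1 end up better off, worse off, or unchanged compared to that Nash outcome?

worse off

Player 1 best-responds to each possible Player 2 move:
- W: Player 1 compares 10, 12, 10, 7 and picks B; Player 2 would get 4.
- X: Player 1 compares 14, 10, 7, 10 and picks A; Player 2 would get 10.
- Y: Player 1 compares 6, 13, 3, 8 and picks B; Player 2 would get 9.
- Z: Player 1 compares 5, 7, 6, 2 and picks B; Player 2 would get 12.
Maximizing over 4, 10, 9, 12, Player 2 chooses Z. Subgame-perfect outcome: (B, Z) with payoffs (7, 12).
Now find the simultaneous Nash equilibrium.
Player 1's best replies: W→B; X→A; Y→B; Z→B.
Player 2's best replies: A→X; B→X; C→Z; D→Y.
Only (A, X) has each player best-responding; Nash payoffs (14, 10).
Player 1 earns 7 sequentially versus 14 at the Nash outcome: worse off.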